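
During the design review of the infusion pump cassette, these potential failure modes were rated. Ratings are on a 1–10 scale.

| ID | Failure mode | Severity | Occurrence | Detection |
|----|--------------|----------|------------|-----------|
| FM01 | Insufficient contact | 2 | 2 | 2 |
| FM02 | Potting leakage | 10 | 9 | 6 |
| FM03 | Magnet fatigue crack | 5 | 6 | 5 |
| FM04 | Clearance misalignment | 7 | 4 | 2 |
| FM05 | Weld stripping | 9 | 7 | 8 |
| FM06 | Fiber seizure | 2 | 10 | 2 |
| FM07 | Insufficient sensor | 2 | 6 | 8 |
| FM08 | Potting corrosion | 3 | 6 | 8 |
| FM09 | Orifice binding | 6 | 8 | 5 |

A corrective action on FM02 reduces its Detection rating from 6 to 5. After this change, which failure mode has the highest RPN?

FM05

RPN = Severity × Occurrence × Detection:
  FM01: 2 × 2 × 2 = 8
  FM02: 10 × 9 × 6 = 540
  FM03: 5 × 6 × 5 = 150
  FM04: 7 × 4 × 2 = 56
  FM05: 9 × 7 × 8 = 504
  FM06: 2 × 10 × 2 = 40
  FM07: 2 × 6 × 8 = 96
  FM08: 3 × 6 × 8 = 144
  FM09: 6 × 8 × 5 = 240
After action: FM02 → 10 × 9 × 5 = 450.
Revised RPNs: FM05=504, FM02=450, FM09=240, FM03=150, FM08=144, FM07=96, FM04=56, FM06=40, FM01=8.
Highest is now FM05 (504).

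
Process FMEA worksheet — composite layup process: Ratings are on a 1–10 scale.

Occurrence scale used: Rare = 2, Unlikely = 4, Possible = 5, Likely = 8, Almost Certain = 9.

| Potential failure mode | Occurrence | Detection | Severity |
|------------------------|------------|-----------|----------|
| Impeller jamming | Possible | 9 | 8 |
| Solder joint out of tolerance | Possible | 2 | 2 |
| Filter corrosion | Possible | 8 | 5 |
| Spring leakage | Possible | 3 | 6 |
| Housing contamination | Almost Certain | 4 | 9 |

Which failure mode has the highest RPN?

RPN = Severity × Occurrence × Detection:
  Impeller jamming: 8 × 5 × 9 = 360
  Solder joint out of tolerance: 2 × 5 × 2 = 20
  Filter corrosion: 5 × 5 × 8 = 200
  Spring leakage: 6 × 5 × 3 = 90
  Housing contamination: 9 × 9 × 4 = 324
Highest RPN is 360 → Impeller jamming.

Impeller jamming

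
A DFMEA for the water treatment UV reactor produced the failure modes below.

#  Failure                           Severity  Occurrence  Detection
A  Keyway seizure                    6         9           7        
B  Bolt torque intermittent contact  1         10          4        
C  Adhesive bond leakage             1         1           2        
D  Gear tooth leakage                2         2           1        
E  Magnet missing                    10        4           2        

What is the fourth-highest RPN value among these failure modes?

RPN = Severity × Occurrence × Detection:
  A: 6 × 9 × 7 = 378
  B: 1 × 10 × 4 = 40
  C: 1 × 1 × 2 = 2
  D: 2 × 2 × 1 = 4
  E: 10 × 4 × 2 = 80
Sorted descending: 378, 80, 40, 4, 2.
The fourth-highest RPN is 4 (D).

4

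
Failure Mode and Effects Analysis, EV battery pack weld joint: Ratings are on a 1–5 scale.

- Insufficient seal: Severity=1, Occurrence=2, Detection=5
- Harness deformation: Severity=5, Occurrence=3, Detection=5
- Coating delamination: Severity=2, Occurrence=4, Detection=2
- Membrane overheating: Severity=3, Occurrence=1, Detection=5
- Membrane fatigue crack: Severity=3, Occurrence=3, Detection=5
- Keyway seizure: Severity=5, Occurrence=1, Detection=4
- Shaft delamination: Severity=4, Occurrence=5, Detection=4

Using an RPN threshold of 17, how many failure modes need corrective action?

4

RPN = Severity × Occurrence × Detection:
  Insufficient seal: 1 × 2 × 5 = 10
  Harness deformation: 5 × 3 × 5 = 75
  Coating delamination: 2 × 4 × 2 = 16
  Membrane overheating: 3 × 1 × 5 = 15
  Membrane fatigue crack: 3 × 3 × 5 = 45
  Keyway seizure: 5 × 1 × 4 = 20
  Shaft delamination: 4 × 5 × 4 = 80
Modes with RPN ≥ 17: Harness deformation (75), Membrane fatigue crack (45), Keyway seizure (20), Shaft delamination (80) → 4.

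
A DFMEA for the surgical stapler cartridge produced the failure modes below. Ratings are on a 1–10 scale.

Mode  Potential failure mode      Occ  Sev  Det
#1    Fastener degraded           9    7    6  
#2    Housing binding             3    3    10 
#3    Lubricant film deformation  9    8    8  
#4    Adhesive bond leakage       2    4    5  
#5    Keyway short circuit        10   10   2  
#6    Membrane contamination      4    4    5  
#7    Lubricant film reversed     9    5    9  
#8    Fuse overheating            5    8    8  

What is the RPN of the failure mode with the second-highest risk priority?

RPN = Severity × Occurrence × Detection:
  #1: 7 × 9 × 6 = 378
  #2: 3 × 3 × 10 = 90
  #3: 8 × 9 × 8 = 576
  #4: 4 × 2 × 5 = 40
  #5: 10 × 10 × 2 = 200
  #6: 4 × 4 × 5 = 80
  #7: 5 × 9 × 9 = 405
  #8: 8 × 5 × 8 = 320
Sorted descending: 576, 405, 378, 320, 200, 90, 80, 40.
The second-highest RPN is 405 (#7).

405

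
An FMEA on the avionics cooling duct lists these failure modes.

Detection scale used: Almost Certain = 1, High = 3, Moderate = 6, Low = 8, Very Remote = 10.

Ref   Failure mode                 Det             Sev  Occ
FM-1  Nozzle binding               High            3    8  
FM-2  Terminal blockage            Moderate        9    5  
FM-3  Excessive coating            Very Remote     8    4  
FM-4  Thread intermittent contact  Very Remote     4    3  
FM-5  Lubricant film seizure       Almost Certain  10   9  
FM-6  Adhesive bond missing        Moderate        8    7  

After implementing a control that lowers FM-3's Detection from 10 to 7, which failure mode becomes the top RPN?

FM-6

RPN = Severity × Occurrence × Detection:
  FM-1: 3 × 8 × 3 = 72
  FM-2: 9 × 5 × 6 = 270
  FM-3: 8 × 4 × 10 = 320
  FM-4: 4 × 3 × 10 = 120
  FM-5: 10 × 9 × 1 = 90
  FM-6: 8 × 7 × 6 = 336
After action: FM-3 → 8 × 4 × 7 = 224.
Revised RPNs: FM-6=336, FM-2=270, FM-3=224, FM-4=120, FM-5=90, FM-1=72.
Highest is now FM-6 (336).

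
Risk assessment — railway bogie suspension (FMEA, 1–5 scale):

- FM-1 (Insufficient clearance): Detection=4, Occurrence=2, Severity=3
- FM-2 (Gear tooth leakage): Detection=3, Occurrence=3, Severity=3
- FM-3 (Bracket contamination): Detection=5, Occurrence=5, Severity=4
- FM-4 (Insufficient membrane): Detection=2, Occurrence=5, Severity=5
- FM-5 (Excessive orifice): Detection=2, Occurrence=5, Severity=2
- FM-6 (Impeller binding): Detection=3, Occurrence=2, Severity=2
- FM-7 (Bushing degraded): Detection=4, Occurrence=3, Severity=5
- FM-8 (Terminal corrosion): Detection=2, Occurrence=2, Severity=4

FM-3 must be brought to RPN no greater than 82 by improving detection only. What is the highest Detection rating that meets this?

FM-3: S=4, O=5, D=5 → current RPN = 100.
Fixed product = 20. Need 20 × D ≤ 82, so D ≤ 82/20 = 4.10.
Maximum integer Detection rating = 4 (gives RPN 80; D=5 would give 100 > 82).

4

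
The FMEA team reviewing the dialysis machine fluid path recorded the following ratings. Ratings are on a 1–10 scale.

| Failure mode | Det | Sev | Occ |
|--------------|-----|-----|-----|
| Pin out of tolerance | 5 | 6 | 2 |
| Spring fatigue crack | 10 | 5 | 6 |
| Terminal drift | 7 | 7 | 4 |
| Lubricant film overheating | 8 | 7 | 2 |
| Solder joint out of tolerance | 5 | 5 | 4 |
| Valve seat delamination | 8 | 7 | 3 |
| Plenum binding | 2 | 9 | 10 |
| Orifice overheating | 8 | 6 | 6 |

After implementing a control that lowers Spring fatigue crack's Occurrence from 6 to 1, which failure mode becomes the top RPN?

RPN = Severity × Occurrence × Detection:
  Pin out of tolerance: 6 × 2 × 5 = 60
  Spring fatigue crack: 5 × 6 × 10 = 300
  Terminal drift: 7 × 4 × 7 = 196
  Lubricant film overheating: 7 × 2 × 8 = 112
  Solder joint out of tolerance: 5 × 4 × 5 = 100
  Valve seat delamination: 7 × 3 × 8 = 168
  Plenum binding: 9 × 10 × 2 = 180
  Orifice overheating: 6 × 6 × 8 = 288
After action: Spring fatigue crack → 5 × 1 × 10 = 50.
Revised RPNs: Orifice overheating=288, Terminal drift=196, Plenum binding=180, Valve seat delamination=168, Lubricant film overheating=112, Solder joint out of tolerance=100, Pin out of tolerance=60, Spring fatigue crack=50.
Highest is now Orifice overheating (288).

Orifice overheating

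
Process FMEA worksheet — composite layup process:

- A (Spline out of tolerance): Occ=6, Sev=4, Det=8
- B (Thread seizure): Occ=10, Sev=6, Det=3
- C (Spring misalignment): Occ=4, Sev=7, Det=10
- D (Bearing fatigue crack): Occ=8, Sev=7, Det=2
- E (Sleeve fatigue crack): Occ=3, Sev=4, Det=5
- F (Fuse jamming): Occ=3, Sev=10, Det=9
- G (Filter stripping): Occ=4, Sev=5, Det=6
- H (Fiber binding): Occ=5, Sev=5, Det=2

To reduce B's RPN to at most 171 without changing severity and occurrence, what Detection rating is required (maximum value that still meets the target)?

B: S=6, O=10, D=3 → current RPN = 180.
Fixed product = 60. Need 60 × D ≤ 171, so D ≤ 171/60 = 2.85.
Maximum integer Detection rating = 2 (gives RPN 120; D=3 would give 180 > 171).

2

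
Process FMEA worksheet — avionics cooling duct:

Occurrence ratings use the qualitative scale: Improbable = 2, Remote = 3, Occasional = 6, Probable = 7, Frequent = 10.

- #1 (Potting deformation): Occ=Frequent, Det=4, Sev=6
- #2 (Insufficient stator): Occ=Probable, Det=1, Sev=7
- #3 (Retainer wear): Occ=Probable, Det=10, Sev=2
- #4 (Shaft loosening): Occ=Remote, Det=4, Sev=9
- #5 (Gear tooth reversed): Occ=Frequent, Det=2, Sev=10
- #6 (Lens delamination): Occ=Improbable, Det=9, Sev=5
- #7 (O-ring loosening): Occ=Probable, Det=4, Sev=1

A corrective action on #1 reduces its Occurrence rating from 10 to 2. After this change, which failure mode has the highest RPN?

#5

RPN = Severity × Occurrence × Detection:
  #1: 6 × 10 × 4 = 240
  #2: 7 × 7 × 1 = 49
  #3: 2 × 7 × 10 = 140
  #4: 9 × 3 × 4 = 108
  #5: 10 × 10 × 2 = 200
  #6: 5 × 2 × 9 = 90
  #7: 1 × 7 × 4 = 28
After action: #1 → 6 × 2 × 4 = 48.
Revised RPNs: #5=200, #3=140, #4=108, #6=90, #2=49, #1=48, #7=28.
Highest is now #5 (200).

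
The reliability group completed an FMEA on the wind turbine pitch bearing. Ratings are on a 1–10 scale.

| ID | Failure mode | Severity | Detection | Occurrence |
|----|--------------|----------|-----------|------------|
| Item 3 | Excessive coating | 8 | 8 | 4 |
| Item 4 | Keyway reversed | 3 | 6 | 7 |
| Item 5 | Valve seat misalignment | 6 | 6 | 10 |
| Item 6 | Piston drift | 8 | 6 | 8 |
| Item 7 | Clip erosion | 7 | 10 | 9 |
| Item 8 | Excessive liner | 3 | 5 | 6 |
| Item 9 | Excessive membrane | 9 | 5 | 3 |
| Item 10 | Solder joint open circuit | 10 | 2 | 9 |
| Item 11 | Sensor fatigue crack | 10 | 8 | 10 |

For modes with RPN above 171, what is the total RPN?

RPN = Severity × Occurrence × Detection:
  Item 3: 8 × 4 × 8 = 256
  Item 4: 3 × 7 × 6 = 126
  Item 5: 6 × 10 × 6 = 360
  Item 6: 8 × 8 × 6 = 384
  Item 7: 7 × 9 × 10 = 630
  Item 8: 3 × 6 × 5 = 90
  Item 9: 9 × 3 × 5 = 135
  Item 10: 10 × 9 × 2 = 180
  Item 11: 10 × 10 × 8 = 800
RPN > 171: Item 3 (256), Item 5 (360), Item 6 (384), Item 7 (630), Item 10 (180), Item 11 (800).
Sum: 256 + 360 + 384 + 630 + 180 + 800 = 2610.

2610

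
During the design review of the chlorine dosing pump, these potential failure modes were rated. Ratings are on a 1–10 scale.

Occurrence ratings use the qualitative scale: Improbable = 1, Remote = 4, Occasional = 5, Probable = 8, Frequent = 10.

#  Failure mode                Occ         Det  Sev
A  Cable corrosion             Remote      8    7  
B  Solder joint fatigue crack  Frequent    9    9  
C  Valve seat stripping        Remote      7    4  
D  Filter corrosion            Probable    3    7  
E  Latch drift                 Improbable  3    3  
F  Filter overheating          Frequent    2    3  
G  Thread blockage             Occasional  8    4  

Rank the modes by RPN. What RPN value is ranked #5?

112

RPN = Severity × Occurrence × Detection:
  A: 7 × 4 × 8 = 224
  B: 9 × 10 × 9 = 810
  C: 4 × 4 × 7 = 112
  D: 7 × 8 × 3 = 168
  E: 3 × 1 × 3 = 9
  F: 3 × 10 × 2 = 60
  G: 4 × 5 × 8 = 160
Sorted descending: 810, 224, 168, 160, 112, 60, 9.
The fifth-highest RPN is 112 (C).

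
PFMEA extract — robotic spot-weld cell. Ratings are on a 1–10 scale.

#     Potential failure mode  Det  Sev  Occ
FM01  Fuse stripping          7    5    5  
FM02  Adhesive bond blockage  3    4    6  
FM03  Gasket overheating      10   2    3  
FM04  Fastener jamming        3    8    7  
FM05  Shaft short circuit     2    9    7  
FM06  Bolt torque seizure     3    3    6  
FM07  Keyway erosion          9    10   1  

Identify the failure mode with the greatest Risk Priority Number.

RPN = Severity × Occurrence × Detection:
  FM01: 5 × 5 × 7 = 175
  FM02: 4 × 6 × 3 = 72
  FM03: 2 × 3 × 10 = 60
  FM04: 8 × 7 × 3 = 168
  FM05: 9 × 7 × 2 = 126
  FM06: 3 × 6 × 3 = 54
  FM07: 10 × 1 × 9 = 90
Highest RPN is 175 → FM01.

FM01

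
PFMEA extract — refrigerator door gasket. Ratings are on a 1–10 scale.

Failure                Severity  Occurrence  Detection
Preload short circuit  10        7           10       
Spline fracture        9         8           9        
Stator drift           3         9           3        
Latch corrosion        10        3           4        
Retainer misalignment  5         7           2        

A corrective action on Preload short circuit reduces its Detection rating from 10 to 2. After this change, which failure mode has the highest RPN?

Spline fracture

RPN = Severity × Occurrence × Detection:
  Preload short circuit: 10 × 7 × 10 = 700
  Spline fracture: 9 × 8 × 9 = 648
  Stator drift: 3 × 9 × 3 = 81
  Latch corrosion: 10 × 3 × 4 = 120
  Retainer misalignment: 5 × 7 × 2 = 70
After action: Preload short circuit → 10 × 7 × 2 = 140.
Revised RPNs: Spline fracture=648, Preload short circuit=140, Latch corrosion=120, Stator drift=81, Retainer misalignment=70.
Highest is now Spline fracture (648).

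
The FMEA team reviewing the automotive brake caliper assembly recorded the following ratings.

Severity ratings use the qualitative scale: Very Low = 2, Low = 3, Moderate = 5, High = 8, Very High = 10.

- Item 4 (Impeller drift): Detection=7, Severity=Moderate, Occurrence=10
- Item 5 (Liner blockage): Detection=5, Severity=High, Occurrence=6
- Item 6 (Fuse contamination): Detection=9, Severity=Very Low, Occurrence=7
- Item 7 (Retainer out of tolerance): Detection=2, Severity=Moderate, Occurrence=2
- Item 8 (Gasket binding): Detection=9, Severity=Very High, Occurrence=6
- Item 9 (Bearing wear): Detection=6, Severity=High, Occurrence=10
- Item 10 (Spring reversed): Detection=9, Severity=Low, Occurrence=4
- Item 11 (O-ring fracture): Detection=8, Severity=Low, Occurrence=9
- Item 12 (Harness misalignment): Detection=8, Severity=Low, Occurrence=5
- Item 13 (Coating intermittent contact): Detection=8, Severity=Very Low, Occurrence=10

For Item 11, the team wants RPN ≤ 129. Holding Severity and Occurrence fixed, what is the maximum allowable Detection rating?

4

Item 11: S=3, O=9, D=8 → current RPN = 216.
Fixed product = 27. Need 27 × D ≤ 129, so D ≤ 129/27 = 4.78.
Maximum integer Detection rating = 4 (gives RPN 108; D=5 would give 135 > 129).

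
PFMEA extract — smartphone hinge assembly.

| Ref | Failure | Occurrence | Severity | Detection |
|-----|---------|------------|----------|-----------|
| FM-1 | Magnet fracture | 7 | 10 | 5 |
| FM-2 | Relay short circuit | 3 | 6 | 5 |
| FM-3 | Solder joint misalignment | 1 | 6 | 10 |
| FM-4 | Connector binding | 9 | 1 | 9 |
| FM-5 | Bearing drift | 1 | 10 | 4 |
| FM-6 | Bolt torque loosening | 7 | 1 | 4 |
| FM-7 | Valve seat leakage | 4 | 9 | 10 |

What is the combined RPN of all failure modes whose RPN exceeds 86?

800

RPN = Severity × Occurrence × Detection:
  FM-1: 10 × 7 × 5 = 350
  FM-2: 6 × 3 × 5 = 90
  FM-3: 6 × 1 × 10 = 60
  FM-4: 1 × 9 × 9 = 81
  FM-5: 10 × 1 × 4 = 40
  FM-6: 1 × 7 × 4 = 28
  FM-7: 9 × 4 × 10 = 360
RPN > 86: FM-1 (350), FM-2 (90), FM-7 (360).
Sum: 350 + 90 + 360 = 800.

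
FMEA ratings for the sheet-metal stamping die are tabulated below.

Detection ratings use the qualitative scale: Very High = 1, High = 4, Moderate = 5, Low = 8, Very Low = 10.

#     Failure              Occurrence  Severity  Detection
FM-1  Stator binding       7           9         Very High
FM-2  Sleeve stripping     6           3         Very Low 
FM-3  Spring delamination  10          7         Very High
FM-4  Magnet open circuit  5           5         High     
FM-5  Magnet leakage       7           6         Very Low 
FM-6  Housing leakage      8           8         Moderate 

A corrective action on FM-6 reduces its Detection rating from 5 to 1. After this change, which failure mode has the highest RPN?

FM-5

RPN = Severity × Occurrence × Detection:
  FM-1: 9 × 7 × 1 = 63
  FM-2: 3 × 6 × 10 = 180
  FM-3: 7 × 10 × 1 = 70
  FM-4: 5 × 5 × 4 = 100
  FM-5: 6 × 7 × 10 = 420
  FM-6: 8 × 8 × 5 = 320
After action: FM-6 → 8 × 8 × 1 = 64.
Revised RPNs: FM-5=420, FM-2=180, FM-4=100, FM-3=70, FM-6=64, FM-1=63.
Highest is now FM-5 (420).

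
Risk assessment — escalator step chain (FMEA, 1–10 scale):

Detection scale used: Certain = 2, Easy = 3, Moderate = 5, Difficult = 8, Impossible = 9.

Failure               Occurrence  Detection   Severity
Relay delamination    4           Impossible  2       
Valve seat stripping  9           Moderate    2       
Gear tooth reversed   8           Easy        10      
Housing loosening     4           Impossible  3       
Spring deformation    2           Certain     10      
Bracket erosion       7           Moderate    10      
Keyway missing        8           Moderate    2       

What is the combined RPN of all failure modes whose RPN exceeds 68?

940

RPN = Severity × Occurrence × Detection:
  Relay delamination: 2 × 4 × 9 = 72
  Valve seat stripping: 2 × 9 × 5 = 90
  Gear tooth reversed: 10 × 8 × 3 = 240
  Housing loosening: 3 × 4 × 9 = 108
  Spring deformation: 10 × 2 × 2 = 40
  Bracket erosion: 10 × 7 × 5 = 350
  Keyway missing: 2 × 8 × 5 = 80
RPN > 68: Relay delamination (72), Valve seat stripping (90), Gear tooth reversed (240), Housing loosening (108), Bracket erosion (350), Keyway missing (80).
Sum: 72 + 90 + 240 + 108 + 350 + 80 = 940.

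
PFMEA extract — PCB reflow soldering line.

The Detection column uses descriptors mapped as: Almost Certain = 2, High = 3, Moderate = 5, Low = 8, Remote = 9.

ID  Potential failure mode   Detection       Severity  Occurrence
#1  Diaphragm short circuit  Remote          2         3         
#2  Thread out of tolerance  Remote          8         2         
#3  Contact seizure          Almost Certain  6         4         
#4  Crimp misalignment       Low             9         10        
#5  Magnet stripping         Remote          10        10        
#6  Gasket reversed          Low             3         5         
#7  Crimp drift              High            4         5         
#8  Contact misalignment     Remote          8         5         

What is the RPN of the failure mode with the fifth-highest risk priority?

RPN = Severity × Occurrence × Detection:
  #1: 2 × 3 × 9 = 54
  #2: 8 × 2 × 9 = 144
  #3: 6 × 4 × 2 = 48
  #4: 9 × 10 × 8 = 720
  #5: 10 × 10 × 9 = 900
  #6: 3 × 5 × 8 = 120
  #7: 4 × 5 × 3 = 60
  #8: 8 × 5 × 9 = 360
Sorted descending: 900, 720, 360, 144, 120, 60, 54, 48.
The fifth-highest RPN is 120 (#6).

120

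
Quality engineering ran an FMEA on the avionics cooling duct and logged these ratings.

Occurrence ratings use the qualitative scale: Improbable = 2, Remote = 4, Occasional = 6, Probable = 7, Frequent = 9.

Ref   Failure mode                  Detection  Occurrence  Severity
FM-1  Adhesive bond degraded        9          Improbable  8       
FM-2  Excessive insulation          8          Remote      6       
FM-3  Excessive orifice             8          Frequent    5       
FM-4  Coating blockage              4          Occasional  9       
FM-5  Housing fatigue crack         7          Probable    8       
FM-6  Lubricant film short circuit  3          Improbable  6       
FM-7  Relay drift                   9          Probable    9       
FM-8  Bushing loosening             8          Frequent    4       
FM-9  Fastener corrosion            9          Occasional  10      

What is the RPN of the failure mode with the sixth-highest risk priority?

RPN = Severity × Occurrence × Detection:
  FM-1: 8 × 2 × 9 = 144
  FM-2: 6 × 4 × 8 = 192
  FM-3: 5 × 9 × 8 = 360
  FM-4: 9 × 6 × 4 = 216
  FM-5: 8 × 7 × 7 = 392
  FM-6: 6 × 2 × 3 = 36
  FM-7: 9 × 7 × 9 = 567
  FM-8: 4 × 9 × 8 = 288
  FM-9: 10 × 6 × 9 = 540
Sorted descending: 567, 540, 392, 360, 288, 216, 192, 144, 36.
The sixth-highest RPN is 216 (FM-4).

216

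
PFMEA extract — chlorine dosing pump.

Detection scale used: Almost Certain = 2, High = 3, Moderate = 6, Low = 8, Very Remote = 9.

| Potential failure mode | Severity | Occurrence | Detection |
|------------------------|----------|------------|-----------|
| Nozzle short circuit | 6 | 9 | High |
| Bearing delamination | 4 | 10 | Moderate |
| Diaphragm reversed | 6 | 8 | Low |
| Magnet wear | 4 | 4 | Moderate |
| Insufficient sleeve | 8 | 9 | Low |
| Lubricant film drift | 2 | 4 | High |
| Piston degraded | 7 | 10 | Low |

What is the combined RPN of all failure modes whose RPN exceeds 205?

1760

RPN = Severity × Occurrence × Detection:
  Nozzle short circuit: 6 × 9 × 3 = 162
  Bearing delamination: 4 × 10 × 6 = 240
  Diaphragm reversed: 6 × 8 × 8 = 384
  Magnet wear: 4 × 4 × 6 = 96
  Insufficient sleeve: 8 × 9 × 8 = 576
  Lubricant film drift: 2 × 4 × 3 = 24
  Piston degraded: 7 × 10 × 8 = 560
RPN > 205: Bearing delamination (240), Diaphragm reversed (384), Insufficient sleeve (576), Piston degraded (560).
Sum: 240 + 384 + 576 + 560 = 1760.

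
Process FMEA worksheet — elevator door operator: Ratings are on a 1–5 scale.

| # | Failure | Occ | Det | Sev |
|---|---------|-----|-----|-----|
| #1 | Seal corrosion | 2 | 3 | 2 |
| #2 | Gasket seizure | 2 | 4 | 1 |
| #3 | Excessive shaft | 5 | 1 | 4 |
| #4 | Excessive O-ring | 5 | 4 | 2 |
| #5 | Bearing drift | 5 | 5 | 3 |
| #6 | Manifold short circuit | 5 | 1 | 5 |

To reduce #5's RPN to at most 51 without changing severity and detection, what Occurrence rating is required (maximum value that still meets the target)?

3

#5: S=3, O=5, D=5 → current RPN = 75.
Fixed product = 15. Need 15 × O ≤ 51, so O ≤ 51/15 = 3.40.
Maximum integer Occurrence rating = 3 (gives RPN 45; O=4 would give 60 > 51).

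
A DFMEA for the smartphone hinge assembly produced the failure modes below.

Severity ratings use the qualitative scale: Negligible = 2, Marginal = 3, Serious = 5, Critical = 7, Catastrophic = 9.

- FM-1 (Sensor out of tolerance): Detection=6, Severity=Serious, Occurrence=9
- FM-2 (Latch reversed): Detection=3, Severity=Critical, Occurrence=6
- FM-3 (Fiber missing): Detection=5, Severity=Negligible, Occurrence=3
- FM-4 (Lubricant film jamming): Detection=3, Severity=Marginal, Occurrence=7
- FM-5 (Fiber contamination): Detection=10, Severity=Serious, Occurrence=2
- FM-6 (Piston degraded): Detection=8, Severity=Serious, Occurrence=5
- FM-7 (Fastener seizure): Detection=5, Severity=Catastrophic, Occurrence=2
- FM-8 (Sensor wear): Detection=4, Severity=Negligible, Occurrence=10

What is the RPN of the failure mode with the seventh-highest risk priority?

63

RPN = Severity × Occurrence × Detection:
  FM-1: 5 × 9 × 6 = 270
  FM-2: 7 × 6 × 3 = 126
  FM-3: 2 × 3 × 5 = 30
  FM-4: 3 × 7 × 3 = 63
  FM-5: 5 × 2 × 10 = 100
  FM-6: 5 × 5 × 8 = 200
  FM-7: 9 × 2 × 5 = 90
  FM-8: 2 × 10 × 4 = 80
Sorted descending: 270, 200, 126, 100, 90, 80, 63, 30.
The seventh-highest RPN is 63 (FM-4).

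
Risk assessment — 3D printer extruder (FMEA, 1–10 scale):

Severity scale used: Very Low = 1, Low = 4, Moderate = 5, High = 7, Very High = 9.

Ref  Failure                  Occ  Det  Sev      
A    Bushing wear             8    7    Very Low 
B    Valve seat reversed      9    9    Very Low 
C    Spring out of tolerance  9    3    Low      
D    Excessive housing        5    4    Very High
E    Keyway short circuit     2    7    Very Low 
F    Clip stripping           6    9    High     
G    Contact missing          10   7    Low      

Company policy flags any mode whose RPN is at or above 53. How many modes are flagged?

6

RPN = Severity × Occurrence × Detection:
  A: 1 × 8 × 7 = 56
  B: 1 × 9 × 9 = 81
  C: 4 × 9 × 3 = 108
  D: 9 × 5 × 4 = 180
  E: 1 × 2 × 7 = 14
  F: 7 × 6 × 9 = 378
  G: 4 × 10 × 7 = 280
Modes with RPN ≥ 53: A (56), B (81), C (108), D (180), F (378), G (280) → 6.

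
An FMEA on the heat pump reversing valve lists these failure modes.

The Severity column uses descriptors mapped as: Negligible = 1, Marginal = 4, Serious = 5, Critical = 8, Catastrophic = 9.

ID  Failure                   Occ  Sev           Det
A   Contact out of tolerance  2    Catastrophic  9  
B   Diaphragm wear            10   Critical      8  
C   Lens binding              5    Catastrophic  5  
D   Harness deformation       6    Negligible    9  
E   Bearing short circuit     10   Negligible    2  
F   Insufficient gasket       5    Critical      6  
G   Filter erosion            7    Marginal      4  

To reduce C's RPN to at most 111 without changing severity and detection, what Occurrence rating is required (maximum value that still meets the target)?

2

C: S=9, O=5, D=5 → current RPN = 225.
Fixed product = 45. Need 45 × O ≤ 111, so O ≤ 111/45 = 2.47.
Maximum integer Occurrence rating = 2 (gives RPN 90; O=3 would give 135 > 111).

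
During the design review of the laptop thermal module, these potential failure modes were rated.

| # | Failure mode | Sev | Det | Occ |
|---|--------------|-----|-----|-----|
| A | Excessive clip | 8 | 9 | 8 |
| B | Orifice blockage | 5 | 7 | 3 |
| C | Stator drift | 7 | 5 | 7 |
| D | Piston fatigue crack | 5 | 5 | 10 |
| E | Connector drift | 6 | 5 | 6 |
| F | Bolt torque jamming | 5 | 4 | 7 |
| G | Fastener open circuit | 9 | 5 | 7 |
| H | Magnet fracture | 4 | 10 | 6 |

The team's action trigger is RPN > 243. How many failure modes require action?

RPN = Severity × Occurrence × Detection:
  A: 8 × 8 × 9 = 576
  B: 5 × 3 × 7 = 105
  C: 7 × 7 × 5 = 245
  D: 5 × 10 × 5 = 250
  E: 6 × 6 × 5 = 180
  F: 5 × 7 × 4 = 140
  G: 9 × 7 × 5 = 315
  H: 4 × 6 × 10 = 240
Modes with RPN > 243: A (576), C (245), D (250), G (315) → 4.

4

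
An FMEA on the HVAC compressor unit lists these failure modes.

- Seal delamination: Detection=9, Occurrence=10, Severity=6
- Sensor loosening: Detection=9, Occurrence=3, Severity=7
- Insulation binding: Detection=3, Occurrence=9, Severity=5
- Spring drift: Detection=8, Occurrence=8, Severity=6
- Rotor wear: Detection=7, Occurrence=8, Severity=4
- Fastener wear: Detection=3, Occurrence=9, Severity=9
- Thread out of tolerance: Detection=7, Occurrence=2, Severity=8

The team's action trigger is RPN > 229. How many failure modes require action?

RPN = Severity × Occurrence × Detection:
  Seal delamination: 6 × 10 × 9 = 540
  Sensor loosening: 7 × 3 × 9 = 189
  Insulation binding: 5 × 9 × 3 = 135
  Spring drift: 6 × 8 × 8 = 384
  Rotor wear: 4 × 8 × 7 = 224
  Fastener wear: 9 × 9 × 3 = 243
  Thread out of tolerance: 8 × 2 × 7 = 112
Modes with RPN > 229: Seal delamination (540), Spring drift (384), Fastener wear (243) → 3.

3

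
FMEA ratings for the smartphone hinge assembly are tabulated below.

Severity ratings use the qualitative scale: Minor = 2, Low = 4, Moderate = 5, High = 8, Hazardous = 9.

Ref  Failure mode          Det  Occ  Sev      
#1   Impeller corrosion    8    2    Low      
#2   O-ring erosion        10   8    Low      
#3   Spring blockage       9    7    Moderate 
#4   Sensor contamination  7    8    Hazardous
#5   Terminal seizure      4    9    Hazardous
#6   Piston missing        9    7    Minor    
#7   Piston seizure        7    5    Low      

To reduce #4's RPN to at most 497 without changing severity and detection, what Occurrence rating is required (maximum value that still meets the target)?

#4: S=9, O=8, D=7 → current RPN = 504.
Fixed product = 63. Need 63 × O ≤ 497, so O ≤ 497/63 = 7.89.
Maximum integer Occurrence rating = 7 (gives RPN 441; O=8 would give 504 > 497).

7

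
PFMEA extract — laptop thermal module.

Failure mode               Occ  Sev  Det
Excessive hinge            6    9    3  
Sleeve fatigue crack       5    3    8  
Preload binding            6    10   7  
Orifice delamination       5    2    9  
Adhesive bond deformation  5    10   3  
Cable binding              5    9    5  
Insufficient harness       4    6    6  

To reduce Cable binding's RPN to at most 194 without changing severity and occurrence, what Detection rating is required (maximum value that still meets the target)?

Cable binding: S=9, O=5, D=5 → current RPN = 225.
Fixed product = 45. Need 45 × D ≤ 194, so D ≤ 194/45 = 4.31.
Maximum integer Detection rating = 4 (gives RPN 180; D=5 would give 225 > 194).

4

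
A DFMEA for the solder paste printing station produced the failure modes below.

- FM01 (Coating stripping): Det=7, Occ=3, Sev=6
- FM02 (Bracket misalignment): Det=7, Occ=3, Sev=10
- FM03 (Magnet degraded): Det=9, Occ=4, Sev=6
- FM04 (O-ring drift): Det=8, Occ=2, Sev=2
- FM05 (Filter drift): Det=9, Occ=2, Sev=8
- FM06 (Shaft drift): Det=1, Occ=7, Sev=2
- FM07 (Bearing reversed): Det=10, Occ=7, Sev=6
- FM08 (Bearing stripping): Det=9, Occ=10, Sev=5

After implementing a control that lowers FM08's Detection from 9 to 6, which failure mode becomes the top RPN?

FM07

RPN = Severity × Occurrence × Detection:
  FM01: 6 × 3 × 7 = 126
  FM02: 10 × 3 × 7 = 210
  FM03: 6 × 4 × 9 = 216
  FM04: 2 × 2 × 8 = 32
  FM05: 8 × 2 × 9 = 144
  FM06: 2 × 7 × 1 = 14
  FM07: 6 × 7 × 10 = 420
  FM08: 5 × 10 × 9 = 450
After action: FM08 → 5 × 10 × 6 = 300.
Revised RPNs: FM07=420, FM08=300, FM03=216, FM02=210, FM05=144, FM01=126, FM04=32, FM06=14.
Highest is now FM07 (420).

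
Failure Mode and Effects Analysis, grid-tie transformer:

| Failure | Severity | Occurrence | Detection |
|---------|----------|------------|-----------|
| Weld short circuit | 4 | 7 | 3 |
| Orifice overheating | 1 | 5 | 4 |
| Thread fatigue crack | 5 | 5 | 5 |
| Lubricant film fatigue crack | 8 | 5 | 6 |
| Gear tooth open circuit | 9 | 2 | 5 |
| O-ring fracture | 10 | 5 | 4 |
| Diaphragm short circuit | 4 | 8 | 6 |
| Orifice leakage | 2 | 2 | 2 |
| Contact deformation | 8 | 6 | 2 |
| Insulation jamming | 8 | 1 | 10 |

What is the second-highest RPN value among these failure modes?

RPN = Severity × Occurrence × Detection:
  Weld short circuit: 4 × 7 × 3 = 84
  Orifice overheating: 1 × 5 × 4 = 20
  Thread fatigue crack: 5 × 5 × 5 = 125
  Lubricant film fatigue crack: 8 × 5 × 6 = 240
  Gear tooth open circuit: 9 × 2 × 5 = 90
  O-ring fracture: 10 × 5 × 4 = 200
  Diaphragm short circuit: 4 × 8 × 6 = 192
  Orifice leakage: 2 × 2 × 2 = 8
  Contact deformation: 8 × 6 × 2 = 96
  Insulation jamming: 8 × 1 × 10 = 80
Sorted descending: 240, 200, 192, 125, 96, 90, 84, 80, 20, 8.
The second-highest RPN is 200 (O-ring fracture).

200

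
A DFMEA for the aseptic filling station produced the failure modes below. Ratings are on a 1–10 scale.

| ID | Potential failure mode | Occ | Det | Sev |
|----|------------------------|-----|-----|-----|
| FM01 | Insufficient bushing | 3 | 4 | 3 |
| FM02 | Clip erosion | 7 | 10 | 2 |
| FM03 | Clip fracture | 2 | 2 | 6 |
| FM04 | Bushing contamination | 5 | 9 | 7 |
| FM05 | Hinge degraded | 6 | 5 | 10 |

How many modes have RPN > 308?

1

RPN = Severity × Occurrence × Detection:
  FM01: 3 × 3 × 4 = 36
  FM02: 2 × 7 × 10 = 140
  FM03: 6 × 2 × 2 = 24
  FM04: 7 × 5 × 9 = 315
  FM05: 10 × 6 × 5 = 300
Modes with RPN > 308: FM04 (315) → 1.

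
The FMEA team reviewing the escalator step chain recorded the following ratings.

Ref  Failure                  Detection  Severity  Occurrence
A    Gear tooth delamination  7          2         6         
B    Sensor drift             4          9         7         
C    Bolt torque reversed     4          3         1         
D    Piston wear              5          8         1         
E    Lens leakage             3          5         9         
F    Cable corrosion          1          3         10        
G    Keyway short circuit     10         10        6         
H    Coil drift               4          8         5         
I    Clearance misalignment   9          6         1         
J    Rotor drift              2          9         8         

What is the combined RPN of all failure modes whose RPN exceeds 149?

RPN = Severity × Occurrence × Detection:
  A: 2 × 6 × 7 = 84
  B: 9 × 7 × 4 = 252
  C: 3 × 1 × 4 = 12
  D: 8 × 1 × 5 = 40
  E: 5 × 9 × 3 = 135
  F: 3 × 10 × 1 = 30
  G: 10 × 6 × 10 = 600
  H: 8 × 5 × 4 = 160
  I: 6 × 1 × 9 = 54
  J: 9 × 8 × 2 = 144
RPN > 149: B (252), G (600), H (160).
Sum: 252 + 600 + 160 = 1012.

1012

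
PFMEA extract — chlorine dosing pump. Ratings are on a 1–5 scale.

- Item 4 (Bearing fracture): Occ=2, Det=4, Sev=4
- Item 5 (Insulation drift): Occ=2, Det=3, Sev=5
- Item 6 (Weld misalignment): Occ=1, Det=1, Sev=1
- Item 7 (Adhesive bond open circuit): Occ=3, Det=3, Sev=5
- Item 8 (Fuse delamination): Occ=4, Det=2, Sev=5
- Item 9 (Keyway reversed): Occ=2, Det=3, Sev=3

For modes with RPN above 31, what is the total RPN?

RPN = Severity × Occurrence × Detection:
  Item 4: 4 × 2 × 4 = 32
  Item 5: 5 × 2 × 3 = 30
  Item 6: 1 × 1 × 1 = 1
  Item 7: 5 × 3 × 3 = 45
  Item 8: 5 × 4 × 2 = 40
  Item 9: 3 × 2 × 3 = 18
RPN > 31: Item 4 (32), Item 7 (45), Item 8 (40).
Sum: 32 + 45 + 40 = 117.

117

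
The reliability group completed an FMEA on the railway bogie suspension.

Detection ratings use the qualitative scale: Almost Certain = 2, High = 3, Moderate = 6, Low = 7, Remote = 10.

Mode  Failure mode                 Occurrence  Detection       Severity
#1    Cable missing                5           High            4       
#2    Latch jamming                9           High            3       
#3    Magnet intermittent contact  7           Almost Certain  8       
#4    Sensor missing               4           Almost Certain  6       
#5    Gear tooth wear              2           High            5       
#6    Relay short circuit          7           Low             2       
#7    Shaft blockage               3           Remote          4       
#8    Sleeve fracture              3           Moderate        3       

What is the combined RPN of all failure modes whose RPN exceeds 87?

RPN = Severity × Occurrence × Detection:
  #1: 4 × 5 × 3 = 60
  #2: 3 × 9 × 3 = 81
  #3: 8 × 7 × 2 = 112
  #4: 6 × 4 × 2 = 48
  #5: 5 × 2 × 3 = 30
  #6: 2 × 7 × 7 = 98
  #7: 4 × 3 × 10 = 120
  #8: 3 × 3 × 6 = 54
RPN > 87: #3 (112), #6 (98), #7 (120).
Sum: 112 + 98 + 120 = 330.

330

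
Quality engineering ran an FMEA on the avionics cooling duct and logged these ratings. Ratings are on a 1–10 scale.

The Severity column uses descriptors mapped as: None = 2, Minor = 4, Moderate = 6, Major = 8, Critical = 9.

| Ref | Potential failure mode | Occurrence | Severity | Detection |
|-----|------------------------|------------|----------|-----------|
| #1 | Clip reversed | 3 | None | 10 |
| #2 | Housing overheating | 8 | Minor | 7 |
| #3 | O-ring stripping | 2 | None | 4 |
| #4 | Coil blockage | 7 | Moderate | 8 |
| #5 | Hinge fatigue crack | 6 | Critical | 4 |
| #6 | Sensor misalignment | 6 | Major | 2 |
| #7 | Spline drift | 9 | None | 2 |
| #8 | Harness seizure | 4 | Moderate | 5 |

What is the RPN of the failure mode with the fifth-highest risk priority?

RPN = Severity × Occurrence × Detection:
  #1: 2 × 3 × 10 = 60
  #2: 4 × 8 × 7 = 224
  #3: 2 × 2 × 4 = 16
  #4: 6 × 7 × 8 = 336
  #5: 9 × 6 × 4 = 216
  #6: 8 × 6 × 2 = 96
  #7: 2 × 9 × 2 = 36
  #8: 6 × 4 × 5 = 120
Sorted descending: 336, 224, 216, 120, 96, 60, 36, 16.
The fifth-highest RPN is 96 (#6).

96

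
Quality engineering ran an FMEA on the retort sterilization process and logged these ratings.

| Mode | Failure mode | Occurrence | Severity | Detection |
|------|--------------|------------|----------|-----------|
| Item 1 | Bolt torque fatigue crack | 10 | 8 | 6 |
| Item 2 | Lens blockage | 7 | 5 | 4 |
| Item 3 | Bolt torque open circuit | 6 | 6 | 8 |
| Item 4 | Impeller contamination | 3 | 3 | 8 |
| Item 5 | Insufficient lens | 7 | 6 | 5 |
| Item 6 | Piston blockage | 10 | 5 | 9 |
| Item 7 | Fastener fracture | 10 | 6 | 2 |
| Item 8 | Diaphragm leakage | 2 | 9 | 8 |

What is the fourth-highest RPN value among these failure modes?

210

RPN = Severity × Occurrence × Detection:
  Item 1: 8 × 10 × 6 = 480
  Item 2: 5 × 7 × 4 = 140
  Item 3: 6 × 6 × 8 = 288
  Item 4: 3 × 3 × 8 = 72
  Item 5: 6 × 7 × 5 = 210
  Item 6: 5 × 10 × 9 = 450
  Item 7: 6 × 10 × 2 = 120
  Item 8: 9 × 2 × 8 = 144
Sorted descending: 480, 450, 288, 210, 144, 140, 120, 72.
The fourth-highest RPN is 210 (Item 5).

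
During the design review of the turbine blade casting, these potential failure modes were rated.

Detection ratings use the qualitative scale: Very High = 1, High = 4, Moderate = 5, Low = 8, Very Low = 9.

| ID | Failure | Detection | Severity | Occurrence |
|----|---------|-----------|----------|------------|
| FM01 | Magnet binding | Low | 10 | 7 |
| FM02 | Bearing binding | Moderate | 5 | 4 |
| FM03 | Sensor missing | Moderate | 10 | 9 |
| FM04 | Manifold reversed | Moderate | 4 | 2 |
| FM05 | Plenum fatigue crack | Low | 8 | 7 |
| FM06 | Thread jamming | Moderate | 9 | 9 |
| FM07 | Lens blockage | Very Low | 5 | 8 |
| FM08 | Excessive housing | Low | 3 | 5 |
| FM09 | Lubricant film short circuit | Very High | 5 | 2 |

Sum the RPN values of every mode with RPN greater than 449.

1010

RPN = Severity × Occurrence × Detection:
  FM01: 10 × 7 × 8 = 560
  FM02: 5 × 4 × 5 = 100
  FM03: 10 × 9 × 5 = 450
  FM04: 4 × 2 × 5 = 40
  FM05: 8 × 7 × 8 = 448
  FM06: 9 × 9 × 5 = 405
  FM07: 5 × 8 × 9 = 360
  FM08: 3 × 5 × 8 = 120
  FM09: 5 × 2 × 1 = 10
RPN > 449: FM01 (560), FM03 (450).
Sum: 560 + 450 = 1010.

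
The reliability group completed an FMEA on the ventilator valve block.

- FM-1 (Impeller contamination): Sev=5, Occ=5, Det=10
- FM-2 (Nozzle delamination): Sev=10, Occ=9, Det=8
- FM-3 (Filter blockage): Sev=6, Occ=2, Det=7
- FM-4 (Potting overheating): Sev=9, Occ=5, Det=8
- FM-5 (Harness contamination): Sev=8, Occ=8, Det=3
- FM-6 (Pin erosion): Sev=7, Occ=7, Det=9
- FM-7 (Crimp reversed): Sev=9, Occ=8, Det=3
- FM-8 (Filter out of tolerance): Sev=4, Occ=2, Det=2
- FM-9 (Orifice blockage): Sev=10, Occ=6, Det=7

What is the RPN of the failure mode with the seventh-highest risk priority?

192

RPN = Severity × Occurrence × Detection:
  FM-1: 5 × 5 × 10 = 250
  FM-2: 10 × 9 × 8 = 720
  FM-3: 6 × 2 × 7 = 84
  FM-4: 9 × 5 × 8 = 360
  FM-5: 8 × 8 × 3 = 192
  FM-6: 7 × 7 × 9 = 441
  FM-7: 9 × 8 × 3 = 216
  FM-8: 4 × 2 × 2 = 16
  FM-9: 10 × 6 × 7 = 420
Sorted descending: 720, 441, 420, 360, 250, 216, 192, 84, 16.
The seventh-highest RPN is 192 (FM-5).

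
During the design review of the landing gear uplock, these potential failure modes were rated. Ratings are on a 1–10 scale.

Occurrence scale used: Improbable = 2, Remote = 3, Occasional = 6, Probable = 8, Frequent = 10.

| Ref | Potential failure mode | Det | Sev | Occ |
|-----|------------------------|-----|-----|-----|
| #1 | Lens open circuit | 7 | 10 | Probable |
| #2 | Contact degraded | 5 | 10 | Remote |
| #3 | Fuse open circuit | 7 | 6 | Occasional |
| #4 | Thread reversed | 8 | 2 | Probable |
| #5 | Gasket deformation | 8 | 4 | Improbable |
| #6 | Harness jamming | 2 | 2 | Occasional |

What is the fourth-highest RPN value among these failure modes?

RPN = Severity × Occurrence × Detection:
  #1: 10 × 8 × 7 = 560
  #2: 10 × 3 × 5 = 150
  #3: 6 × 6 × 7 = 252
  #4: 2 × 8 × 8 = 128
  #5: 4 × 2 × 8 = 64
  #6: 2 × 6 × 2 = 24
Sorted descending: 560, 252, 150, 128, 64, 24.
The fourth-highest RPN is 128 (#4).

128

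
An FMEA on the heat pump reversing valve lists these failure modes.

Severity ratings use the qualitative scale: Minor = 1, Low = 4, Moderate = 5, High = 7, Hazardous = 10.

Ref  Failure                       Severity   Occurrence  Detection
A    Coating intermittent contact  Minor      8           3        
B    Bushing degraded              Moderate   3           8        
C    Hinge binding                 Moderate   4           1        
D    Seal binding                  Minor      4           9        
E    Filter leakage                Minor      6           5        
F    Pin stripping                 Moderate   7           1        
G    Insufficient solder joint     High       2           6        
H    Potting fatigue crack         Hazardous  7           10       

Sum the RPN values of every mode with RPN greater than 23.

1029

RPN = Severity × Occurrence × Detection:
  A: 1 × 8 × 3 = 24
  B: 5 × 3 × 8 = 120
  C: 5 × 4 × 1 = 20
  D: 1 × 4 × 9 = 36
  E: 1 × 6 × 5 = 30
  F: 5 × 7 × 1 = 35
  G: 7 × 2 × 6 = 84
  H: 10 × 7 × 10 = 700
RPN > 23: A (24), B (120), D (36), E (30), F (35), G (84), H (700).
Sum: 24 + 120 + 36 + 30 + 35 + 84 + 700 = 1029.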